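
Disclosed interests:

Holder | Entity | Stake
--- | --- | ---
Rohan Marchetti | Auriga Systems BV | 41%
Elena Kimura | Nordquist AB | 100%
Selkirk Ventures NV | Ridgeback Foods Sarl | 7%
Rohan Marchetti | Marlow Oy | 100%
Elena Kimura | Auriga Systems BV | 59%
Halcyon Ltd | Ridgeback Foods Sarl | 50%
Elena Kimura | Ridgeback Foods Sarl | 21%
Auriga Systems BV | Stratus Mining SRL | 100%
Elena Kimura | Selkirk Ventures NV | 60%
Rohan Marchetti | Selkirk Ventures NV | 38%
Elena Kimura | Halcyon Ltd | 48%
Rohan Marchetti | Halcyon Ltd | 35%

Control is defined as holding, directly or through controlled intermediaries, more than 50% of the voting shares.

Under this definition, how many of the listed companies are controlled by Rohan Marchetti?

Rohan holds 100% of Marlow, so Rohan controls Marlow.
No other company's threshold is met.
Rohan controls 1 company.

1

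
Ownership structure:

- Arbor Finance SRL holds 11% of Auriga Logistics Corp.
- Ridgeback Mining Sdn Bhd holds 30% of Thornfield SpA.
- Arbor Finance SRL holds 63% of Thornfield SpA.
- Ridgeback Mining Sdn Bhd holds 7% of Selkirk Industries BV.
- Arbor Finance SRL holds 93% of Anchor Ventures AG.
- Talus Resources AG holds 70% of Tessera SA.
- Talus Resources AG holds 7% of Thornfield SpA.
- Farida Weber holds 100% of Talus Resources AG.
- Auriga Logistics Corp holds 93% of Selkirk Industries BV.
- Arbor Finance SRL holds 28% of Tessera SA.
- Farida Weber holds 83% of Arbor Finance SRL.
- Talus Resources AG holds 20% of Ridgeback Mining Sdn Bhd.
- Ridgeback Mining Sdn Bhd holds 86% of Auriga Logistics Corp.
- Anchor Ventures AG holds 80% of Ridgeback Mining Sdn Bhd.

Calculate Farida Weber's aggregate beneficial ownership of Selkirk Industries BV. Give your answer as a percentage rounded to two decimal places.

79.60%

Farida reaches Selkirk along 5 paths.
Via Arbor → Anchor → Ridgeback: 83% × 93% × 80% × 7% = 4.32264%.
Via Talus → Ridgeback: 100% × 20% × 7% = 1.4%.
Via Arbor → Auriga: 83% × 11% × 93% = 8.4909%.
Via Arbor → Anchor → Ridgeback → Auriga: 83% × 93% × 80% × 86% × 93% = 49.3892496%.
Via Talus → Ridgeback → Auriga: 100% × 20% × 86% × 93% = 15.996%.
Total: 4.32264% + 1.4% + 8.4909% + 49.3892496% + 15.996% = 79.5987896%.
Rounded: 79.60%.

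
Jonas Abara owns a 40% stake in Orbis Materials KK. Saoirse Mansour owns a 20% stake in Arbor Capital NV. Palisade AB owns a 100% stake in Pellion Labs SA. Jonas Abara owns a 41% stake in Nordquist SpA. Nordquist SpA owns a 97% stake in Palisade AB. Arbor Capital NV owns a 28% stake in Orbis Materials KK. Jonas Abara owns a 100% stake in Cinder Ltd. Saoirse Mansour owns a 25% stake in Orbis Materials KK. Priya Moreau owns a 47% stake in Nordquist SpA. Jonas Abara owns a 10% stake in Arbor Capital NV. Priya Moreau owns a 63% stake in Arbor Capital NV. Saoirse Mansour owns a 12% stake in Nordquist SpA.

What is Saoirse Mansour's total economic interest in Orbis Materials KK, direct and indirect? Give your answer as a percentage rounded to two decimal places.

30.60%

Saoirse reaches Orbis along 2 paths.
Direct stake: 25% = 25%.
Via Arbor: 20% × 28% = 5.6%.
Total: 25% + 5.6% = 30.6%.
Rounded: 30.60%.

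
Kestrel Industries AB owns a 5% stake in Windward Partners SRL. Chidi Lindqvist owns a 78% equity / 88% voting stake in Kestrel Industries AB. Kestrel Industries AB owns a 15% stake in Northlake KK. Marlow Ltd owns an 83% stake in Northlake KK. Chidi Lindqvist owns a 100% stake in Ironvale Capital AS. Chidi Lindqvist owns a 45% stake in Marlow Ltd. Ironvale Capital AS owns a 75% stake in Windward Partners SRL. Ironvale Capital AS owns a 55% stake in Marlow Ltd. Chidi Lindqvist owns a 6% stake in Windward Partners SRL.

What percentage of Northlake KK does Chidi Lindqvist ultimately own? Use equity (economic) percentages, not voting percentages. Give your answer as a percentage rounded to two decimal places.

Chidi reaches Northlake along 3 paths.
Via Kestrel: 78% × 15% = 11.7%.
Via Ironvale → Marlow: 100% × 55% × 83% = 45.65%.
Via Marlow: 45% × 83% = 37.35%.
Total: 11.7% + 45.65% + 37.35% = 94.7%.
Rounded: 94.70%.

94.70%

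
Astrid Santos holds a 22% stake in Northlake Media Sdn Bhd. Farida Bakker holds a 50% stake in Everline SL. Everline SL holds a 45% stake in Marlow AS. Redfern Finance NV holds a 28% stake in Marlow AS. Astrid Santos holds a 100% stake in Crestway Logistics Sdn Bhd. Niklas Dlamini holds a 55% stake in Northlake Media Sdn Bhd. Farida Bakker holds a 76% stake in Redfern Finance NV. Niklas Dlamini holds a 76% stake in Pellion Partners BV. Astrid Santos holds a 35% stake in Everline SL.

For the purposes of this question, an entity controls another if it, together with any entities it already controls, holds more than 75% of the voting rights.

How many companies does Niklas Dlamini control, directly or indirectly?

1

Niklas holds 76% of Pellion, so Niklas controls Pellion.
No other company's threshold is met.
Niklas controls 1 company.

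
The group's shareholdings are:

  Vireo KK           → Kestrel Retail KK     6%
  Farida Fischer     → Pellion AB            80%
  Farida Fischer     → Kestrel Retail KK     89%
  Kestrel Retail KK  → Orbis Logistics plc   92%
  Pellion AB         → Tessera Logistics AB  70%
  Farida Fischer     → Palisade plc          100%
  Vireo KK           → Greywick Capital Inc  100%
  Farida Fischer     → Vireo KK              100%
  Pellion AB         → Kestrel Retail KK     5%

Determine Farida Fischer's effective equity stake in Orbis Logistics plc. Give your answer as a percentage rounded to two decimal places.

Farida reaches Orbis along 3 paths.
Via Kestrel: 89% × 92% = 81.88%.
Via Vireo → Kestrel: 100% × 6% × 92% = 5.52%.
Via Pellion → Kestrel: 80% × 5% × 92% = 3.68%.
Total: 81.88% + 5.52% + 3.68% = 91.08%.

91.08%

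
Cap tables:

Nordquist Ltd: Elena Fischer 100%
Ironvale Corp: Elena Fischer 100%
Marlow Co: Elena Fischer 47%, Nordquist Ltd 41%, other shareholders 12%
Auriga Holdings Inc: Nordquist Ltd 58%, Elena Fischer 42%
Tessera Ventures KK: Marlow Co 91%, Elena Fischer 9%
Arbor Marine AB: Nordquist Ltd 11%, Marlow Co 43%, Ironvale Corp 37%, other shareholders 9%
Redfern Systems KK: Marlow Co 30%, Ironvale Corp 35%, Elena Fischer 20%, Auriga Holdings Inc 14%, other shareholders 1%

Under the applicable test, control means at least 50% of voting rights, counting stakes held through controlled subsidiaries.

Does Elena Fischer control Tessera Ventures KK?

Yes

Elena holds 100% of Nordquist, so Elena controls Nordquist.
Elena and Nordquist together hold 47% + 41% = 88% of Marlow, so Elena controls Marlow.
Marlow and Elena together hold 91% + 9% = 100% of Tessera, so Elena controls Tessera.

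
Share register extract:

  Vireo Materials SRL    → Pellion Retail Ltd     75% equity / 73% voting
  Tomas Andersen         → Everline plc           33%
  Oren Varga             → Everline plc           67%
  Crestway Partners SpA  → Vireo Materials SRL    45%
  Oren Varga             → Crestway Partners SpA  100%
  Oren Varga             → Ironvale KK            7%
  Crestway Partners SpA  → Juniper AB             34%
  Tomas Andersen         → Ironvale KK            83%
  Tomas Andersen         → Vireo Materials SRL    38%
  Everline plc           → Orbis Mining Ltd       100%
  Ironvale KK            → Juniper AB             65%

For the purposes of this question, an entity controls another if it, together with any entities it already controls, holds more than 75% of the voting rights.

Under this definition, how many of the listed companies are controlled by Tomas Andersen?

Tomas holds 83% of Ironvale, so Tomas controls Ironvale.
No other company's threshold is met.
Tomas controls 1 company.

1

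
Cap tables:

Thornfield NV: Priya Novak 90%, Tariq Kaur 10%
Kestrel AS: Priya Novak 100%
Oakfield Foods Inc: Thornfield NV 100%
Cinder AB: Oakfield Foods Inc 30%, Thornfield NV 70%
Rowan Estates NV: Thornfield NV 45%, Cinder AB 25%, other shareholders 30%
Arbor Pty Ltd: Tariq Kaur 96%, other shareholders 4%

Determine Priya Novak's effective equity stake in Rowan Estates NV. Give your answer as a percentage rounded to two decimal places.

Priya reaches Rowan along 3 paths.
Via Thornfield: 90% × 45% = 40.5%.
Via Thornfield → Oakfield → Cinder: 90% × 100% × 30% × 25% = 6.75%.
Via Thornfield → Cinder: 90% × 70% × 25% = 15.75%.
Total: 40.5% + 6.75% + 15.75% = 63%.
Rounded: 63.00%.

63.00%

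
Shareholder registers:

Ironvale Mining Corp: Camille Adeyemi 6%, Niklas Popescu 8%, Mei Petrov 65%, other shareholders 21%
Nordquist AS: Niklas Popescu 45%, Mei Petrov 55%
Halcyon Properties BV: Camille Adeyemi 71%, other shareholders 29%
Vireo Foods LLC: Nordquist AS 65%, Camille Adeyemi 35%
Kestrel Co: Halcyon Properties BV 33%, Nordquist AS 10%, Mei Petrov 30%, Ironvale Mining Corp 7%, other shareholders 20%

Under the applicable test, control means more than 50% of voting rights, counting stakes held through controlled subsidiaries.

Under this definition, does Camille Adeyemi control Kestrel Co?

Camille holds 71% of Halcyon, so Camille controls Halcyon.
In Kestrel, Camille's side holds only 33%, not > 50%.
So Camille does not control Kestrel.

No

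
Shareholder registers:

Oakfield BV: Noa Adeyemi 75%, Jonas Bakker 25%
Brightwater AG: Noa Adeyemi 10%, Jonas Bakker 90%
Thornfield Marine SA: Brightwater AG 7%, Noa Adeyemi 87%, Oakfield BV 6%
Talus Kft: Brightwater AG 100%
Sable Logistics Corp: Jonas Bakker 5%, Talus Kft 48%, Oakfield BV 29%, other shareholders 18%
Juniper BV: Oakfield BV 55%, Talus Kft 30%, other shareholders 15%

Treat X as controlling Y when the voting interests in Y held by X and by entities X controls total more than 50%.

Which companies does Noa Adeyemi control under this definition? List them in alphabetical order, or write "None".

Juniper BV, Oakfield BV, Thornfield Marine SA

Noa holds 75% of Oakfield, so Noa controls Oakfield.
Noa and Oakfield together hold 87% + 6% = 93% of Thornfield, so Noa controls Thornfield.
Oakfield holds 55% of Juniper, so Noa controls Juniper.
No other company's threshold is met.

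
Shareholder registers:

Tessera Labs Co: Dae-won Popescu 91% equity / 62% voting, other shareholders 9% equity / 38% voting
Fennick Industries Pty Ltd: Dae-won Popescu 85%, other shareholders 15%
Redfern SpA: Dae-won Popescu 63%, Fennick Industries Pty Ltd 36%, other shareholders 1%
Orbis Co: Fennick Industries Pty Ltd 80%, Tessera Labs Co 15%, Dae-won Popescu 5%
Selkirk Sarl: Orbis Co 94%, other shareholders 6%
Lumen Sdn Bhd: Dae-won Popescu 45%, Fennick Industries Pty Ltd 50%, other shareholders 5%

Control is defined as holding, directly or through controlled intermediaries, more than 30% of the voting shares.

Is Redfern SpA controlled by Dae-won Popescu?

Yes

Dae-won holds 85% of Fennick, so Dae-won controls Fennick.
Dae-won and Fennick together hold 63% + 36% = 99% of Redfern, so Dae-won controls Redfern.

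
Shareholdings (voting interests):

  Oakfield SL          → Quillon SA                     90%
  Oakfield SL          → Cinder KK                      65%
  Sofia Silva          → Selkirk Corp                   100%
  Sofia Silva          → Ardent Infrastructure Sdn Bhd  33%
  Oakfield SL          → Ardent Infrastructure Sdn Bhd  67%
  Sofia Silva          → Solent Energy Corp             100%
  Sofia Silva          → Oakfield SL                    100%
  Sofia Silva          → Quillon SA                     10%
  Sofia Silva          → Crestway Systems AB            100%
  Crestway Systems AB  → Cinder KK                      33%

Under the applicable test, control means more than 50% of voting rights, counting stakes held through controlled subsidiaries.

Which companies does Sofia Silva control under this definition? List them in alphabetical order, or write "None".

Sofia holds 100% of Crestway, so Sofia controls Crestway.
Sofia holds 100% of Oakfield, so Sofia controls Oakfield.
Sofia and Oakfield together hold 10% + 90% = 100% of Quillon, so Sofia controls Quillon.
Sofia holds 100% of Selkirk, so Sofia controls Selkirk.
Crestway and Oakfield together hold 33% + 65% = 98% of Cinder, so Sofia controls Cinder.
Sofia and Oakfield together hold 33% + 67% = 100% of Ardent, so Sofia controls Ardent.
Sofia holds 100% of Solent, so Sofia controls Solent.

Ardent Infrastructure Sdn Bhd, Cinder KK, Crestway Systems AB, Oakfield SL, Quillon SA, Selkirk Corp, Solent Energy Corp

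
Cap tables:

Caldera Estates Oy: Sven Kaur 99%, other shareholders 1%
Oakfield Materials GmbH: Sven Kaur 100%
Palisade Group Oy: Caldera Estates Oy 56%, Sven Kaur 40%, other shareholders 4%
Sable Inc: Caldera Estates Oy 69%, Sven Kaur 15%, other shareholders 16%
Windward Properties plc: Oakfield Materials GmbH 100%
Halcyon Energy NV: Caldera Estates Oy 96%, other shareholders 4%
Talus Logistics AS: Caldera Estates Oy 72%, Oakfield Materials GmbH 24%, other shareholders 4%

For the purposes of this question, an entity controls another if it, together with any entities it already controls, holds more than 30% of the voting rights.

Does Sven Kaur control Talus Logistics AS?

Yes

Sven holds 100% of Oakfield, so Sven controls Oakfield.
Sven holds 99% of Caldera, so Sven controls Caldera.
Caldera and Oakfield together hold 72% + 24% = 96% of Talus, so Sven controls Talus.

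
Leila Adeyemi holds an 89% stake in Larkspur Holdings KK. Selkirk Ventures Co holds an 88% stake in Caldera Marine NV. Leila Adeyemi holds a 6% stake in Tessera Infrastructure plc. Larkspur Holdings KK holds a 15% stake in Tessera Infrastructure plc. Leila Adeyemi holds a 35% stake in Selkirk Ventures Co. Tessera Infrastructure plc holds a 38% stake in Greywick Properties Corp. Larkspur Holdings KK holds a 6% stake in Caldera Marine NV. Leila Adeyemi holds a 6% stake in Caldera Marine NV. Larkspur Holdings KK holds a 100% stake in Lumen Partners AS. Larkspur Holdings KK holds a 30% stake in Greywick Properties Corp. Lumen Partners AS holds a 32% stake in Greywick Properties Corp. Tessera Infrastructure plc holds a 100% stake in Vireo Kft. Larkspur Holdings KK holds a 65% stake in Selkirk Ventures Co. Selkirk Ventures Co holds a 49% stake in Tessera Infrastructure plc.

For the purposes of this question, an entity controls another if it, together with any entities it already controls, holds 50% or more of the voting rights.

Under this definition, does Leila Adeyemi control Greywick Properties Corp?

Yes

Leila holds 89% of Larkspur, so Leila controls Larkspur.
Larkspur holds 100% of Lumen, so Leila controls Lumen.
Leila and Larkspur together hold 35% + 65% = 100% of Selkirk, so Leila controls Selkirk.
Selkirk and Leila and Larkspur together hold 49% + 6% + 15% = 70% of Tessera, so Leila controls Tessera.
Larkspur and Tessera and Lumen together hold 30% + 38% + 32% = 100% of Greywick, so Leila controls Greywick.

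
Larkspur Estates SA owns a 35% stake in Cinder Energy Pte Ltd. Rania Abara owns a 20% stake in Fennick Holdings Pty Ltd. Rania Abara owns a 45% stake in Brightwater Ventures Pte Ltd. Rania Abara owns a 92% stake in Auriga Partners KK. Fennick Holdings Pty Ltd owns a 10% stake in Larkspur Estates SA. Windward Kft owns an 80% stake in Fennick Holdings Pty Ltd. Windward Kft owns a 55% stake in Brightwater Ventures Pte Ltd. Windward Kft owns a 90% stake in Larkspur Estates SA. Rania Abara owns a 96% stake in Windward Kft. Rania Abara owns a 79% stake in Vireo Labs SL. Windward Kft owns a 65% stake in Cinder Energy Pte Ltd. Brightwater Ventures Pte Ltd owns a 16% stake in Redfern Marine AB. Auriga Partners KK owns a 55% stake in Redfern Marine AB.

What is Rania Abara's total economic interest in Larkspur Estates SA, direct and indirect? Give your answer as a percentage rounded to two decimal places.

Rania reaches Larkspur along 3 paths.
Via Fennick: 20% × 10% = 2%.
Via Windward → Fennick: 96% × 80% × 10% = 7.68%.
Via Windward: 96% × 90% = 86.4%.
Total: 2% + 7.68% + 86.4% = 96.08%.

96.08%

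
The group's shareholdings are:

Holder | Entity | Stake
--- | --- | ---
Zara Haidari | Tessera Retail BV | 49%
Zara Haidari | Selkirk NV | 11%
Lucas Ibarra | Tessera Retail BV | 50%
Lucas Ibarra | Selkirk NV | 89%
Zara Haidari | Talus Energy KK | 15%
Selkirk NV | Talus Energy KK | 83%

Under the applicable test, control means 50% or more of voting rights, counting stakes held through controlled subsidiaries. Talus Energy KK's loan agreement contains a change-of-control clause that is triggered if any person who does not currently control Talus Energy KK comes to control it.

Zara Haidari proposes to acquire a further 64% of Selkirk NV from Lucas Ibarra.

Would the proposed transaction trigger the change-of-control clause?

The purchase adds only to Zara's holdings (Lucas's stake shrinks), so Zara is the only person who could newly come to control Talus.
Zara's largest direct stake is 49% in Tessera, which does not meet the threshold, so Zara controls no company.
In Talus, Zara's side holds only 15%, not ≥ 50%.
So before the transaction, Zara does not control Talus.
After the purchase, Zara's direct stake in Selkirk rises to 11% + 64% = 75%, and Lucas's stake falls to 25%.
Zara holds 75% of Selkirk, so Zara controls Selkirk.
Selkirk and Zara together hold 83% + 15% = 98% of Talus, so Zara controls Talus.
Zara did not control Talus before and does after, so the clause is triggered.

Yes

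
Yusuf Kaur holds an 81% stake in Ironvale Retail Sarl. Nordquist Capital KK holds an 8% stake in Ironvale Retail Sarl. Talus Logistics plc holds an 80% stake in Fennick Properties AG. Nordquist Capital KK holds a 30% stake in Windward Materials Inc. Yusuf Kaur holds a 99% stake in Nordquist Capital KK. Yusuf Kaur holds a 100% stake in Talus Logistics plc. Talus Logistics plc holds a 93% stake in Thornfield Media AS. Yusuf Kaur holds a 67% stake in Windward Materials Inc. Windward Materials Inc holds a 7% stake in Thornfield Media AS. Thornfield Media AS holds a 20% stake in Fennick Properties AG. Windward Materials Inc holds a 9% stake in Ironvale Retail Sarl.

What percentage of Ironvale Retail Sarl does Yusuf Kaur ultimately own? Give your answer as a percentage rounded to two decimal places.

97.62%

Yusuf reaches Ironvale along 4 paths.
Direct stake: 81% = 81%.
Via Nordquist → Windward: 99% × 30% × 9% = 2.673%.
Via Windward: 67% × 9% = 6.03%.
Via Nordquist: 99% × 8% = 7.92%.
Total: 81% + 2.673% + 6.03% + 7.92% = 97.623%.
Rounded: 97.62%.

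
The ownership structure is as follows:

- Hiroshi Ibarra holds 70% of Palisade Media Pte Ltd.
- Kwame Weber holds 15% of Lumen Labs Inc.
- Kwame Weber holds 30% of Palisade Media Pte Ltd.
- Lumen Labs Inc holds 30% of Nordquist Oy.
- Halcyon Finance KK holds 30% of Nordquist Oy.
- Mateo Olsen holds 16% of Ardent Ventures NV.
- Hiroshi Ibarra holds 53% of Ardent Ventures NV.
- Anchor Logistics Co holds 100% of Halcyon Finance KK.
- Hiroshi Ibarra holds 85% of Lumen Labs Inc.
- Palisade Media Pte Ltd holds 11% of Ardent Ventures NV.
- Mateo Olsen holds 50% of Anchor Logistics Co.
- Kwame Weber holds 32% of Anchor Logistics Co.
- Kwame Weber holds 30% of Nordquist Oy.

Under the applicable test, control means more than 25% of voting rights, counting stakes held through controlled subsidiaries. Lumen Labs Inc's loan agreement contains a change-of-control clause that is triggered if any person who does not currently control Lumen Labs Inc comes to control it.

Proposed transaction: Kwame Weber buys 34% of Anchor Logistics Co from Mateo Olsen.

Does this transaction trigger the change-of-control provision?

No

The purchase adds only to Kwame's holdings (Mateo's stake shrinks), so Kwame is the only person who could newly come to control Lumen.
Kwame holds 32% of Anchor, so Kwame controls Anchor.
Kwame holds 30% of Palisade, so Kwame controls Palisade.
Anchor holds 100% of Halcyon, so Kwame controls Halcyon.
Kwame and Halcyon together hold 30% + 30% = 60% of Nordquist, so Kwame controls Nordquist.
In Lumen, Kwame's side holds only 15%, not > 25%.
So before the transaction, Kwame does not control Lumen.
After the purchase, Kwame's direct stake in Anchor rises to 32% + 34% = 66%, and Mateo's stake falls to 16%.
Kwame holds 66% of Anchor, so Kwame controls Anchor.
After the transaction, Kwame's side holds 15% of Lumen, not > 25%, so Kwame still does not control Lumen.
No new person acquires control, so the clause is not triggered.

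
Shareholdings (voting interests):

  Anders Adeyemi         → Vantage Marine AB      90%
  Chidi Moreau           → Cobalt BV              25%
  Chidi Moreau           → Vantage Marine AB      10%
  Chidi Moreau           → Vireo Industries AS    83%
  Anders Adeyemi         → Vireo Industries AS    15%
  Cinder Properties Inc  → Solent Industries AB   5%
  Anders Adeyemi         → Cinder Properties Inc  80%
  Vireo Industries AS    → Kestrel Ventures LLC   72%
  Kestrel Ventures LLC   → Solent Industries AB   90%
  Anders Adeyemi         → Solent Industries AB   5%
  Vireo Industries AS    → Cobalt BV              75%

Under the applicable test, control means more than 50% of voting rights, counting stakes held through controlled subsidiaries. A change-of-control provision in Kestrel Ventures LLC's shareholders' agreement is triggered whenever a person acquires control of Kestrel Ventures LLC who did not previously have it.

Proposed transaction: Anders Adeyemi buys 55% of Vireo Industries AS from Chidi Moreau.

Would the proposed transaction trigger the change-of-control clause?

The purchase adds only to Anders's holdings (Chidi's stake shrinks), so Anders is the only person who could newly come to control Kestrel.
Anders holds 80% of Cinder, so Anders controls Cinder.
Anders holds 90% of Vantage, so Anders controls Vantage.
Neither Anders nor any entity Anders controls holds any voting interest in Kestrel.
So before the transaction, Anders does not control Kestrel.
After the purchase, Anders's direct stake in Vireo rises to 15% + 55% = 70%, and Chidi's stake falls to 28%.
Anders holds 70% of Vireo, so Anders controls Vireo.
Vireo holds 72% of Kestrel, so Anders controls Kestrel.
Anders did not control Kestrel before and does after, so the clause is triggered.

Yes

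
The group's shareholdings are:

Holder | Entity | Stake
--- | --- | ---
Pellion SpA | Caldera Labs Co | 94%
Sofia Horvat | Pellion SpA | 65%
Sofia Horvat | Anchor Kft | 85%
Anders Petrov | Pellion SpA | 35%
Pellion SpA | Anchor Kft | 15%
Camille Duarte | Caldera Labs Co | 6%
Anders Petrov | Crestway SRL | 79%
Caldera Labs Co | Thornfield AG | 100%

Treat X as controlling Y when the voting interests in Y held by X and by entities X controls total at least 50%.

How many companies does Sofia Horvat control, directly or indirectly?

4

Sofia holds 65% of Pellion, so Sofia controls Pellion.
Pellion holds 94% of Caldera, so Sofia controls Caldera.
Pellion and Sofia together hold 15% + 85% = 100% of Anchor, so Sofia controls Anchor.
Caldera holds 100% of Thornfield, so Sofia controls Thornfield.
No other company's threshold is met.
Sofia controls 4 companies.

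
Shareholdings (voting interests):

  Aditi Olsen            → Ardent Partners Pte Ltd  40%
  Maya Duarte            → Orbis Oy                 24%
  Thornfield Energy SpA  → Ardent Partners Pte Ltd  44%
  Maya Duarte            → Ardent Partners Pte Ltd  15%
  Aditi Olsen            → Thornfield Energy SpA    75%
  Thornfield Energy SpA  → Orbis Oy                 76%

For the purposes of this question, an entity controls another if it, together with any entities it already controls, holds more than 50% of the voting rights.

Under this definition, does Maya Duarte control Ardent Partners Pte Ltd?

No

Maya's largest direct stake is 24% in Orbis, which does not meet the threshold, so Maya controls no company.
In Ardent, Maya's side holds only 15%, not > 50%.
So Maya does not control Ardent.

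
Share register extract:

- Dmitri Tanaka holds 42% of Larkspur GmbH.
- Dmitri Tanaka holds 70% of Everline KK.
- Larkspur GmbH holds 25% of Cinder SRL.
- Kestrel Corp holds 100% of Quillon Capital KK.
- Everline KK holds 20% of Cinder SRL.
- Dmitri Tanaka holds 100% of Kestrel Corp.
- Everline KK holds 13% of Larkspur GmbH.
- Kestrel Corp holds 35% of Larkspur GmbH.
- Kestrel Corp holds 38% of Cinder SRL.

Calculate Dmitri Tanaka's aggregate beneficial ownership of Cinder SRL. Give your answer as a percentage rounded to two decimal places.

Dmitri reaches Cinder along 5 paths.
Via Kestrel: 100% × 38% = 38%.
Via Everline: 70% × 20% = 14%.
Via Larkspur: 42% × 25% = 10.5%.
Via Kestrel → Larkspur: 100% × 35% × 25% = 8.75%.
Via Everline → Larkspur: 70% × 13% × 25% = 2.275%.
Total: 38% + 14% + 10.5% + 8.75% + 2.275% = 73.525%.
Rounded: 73.53%.

73.53%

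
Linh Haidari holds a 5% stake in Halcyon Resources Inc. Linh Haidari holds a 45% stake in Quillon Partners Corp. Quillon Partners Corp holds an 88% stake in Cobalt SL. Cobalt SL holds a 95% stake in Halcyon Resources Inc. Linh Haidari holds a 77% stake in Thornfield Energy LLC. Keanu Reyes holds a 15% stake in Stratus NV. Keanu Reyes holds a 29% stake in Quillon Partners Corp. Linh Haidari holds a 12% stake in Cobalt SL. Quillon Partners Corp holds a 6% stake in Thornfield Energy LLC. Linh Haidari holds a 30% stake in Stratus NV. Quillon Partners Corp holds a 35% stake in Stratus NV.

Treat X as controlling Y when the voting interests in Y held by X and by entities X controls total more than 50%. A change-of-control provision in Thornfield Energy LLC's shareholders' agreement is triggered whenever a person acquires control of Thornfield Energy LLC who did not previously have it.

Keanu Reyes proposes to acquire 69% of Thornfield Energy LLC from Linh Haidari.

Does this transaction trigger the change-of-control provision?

Yes

The purchase adds only to Keanu's holdings (Linh's stake shrinks), so Keanu is the only person who could newly come to control Thornfield.
Keanu's largest direct stake is 29% in Quillon, which does not meet the threshold, so Keanu controls no company.
Neither Keanu nor any entity Keanu controls holds any voting interest in Thornfield.
So before the transaction, Keanu does not control Thornfield.
After the purchase, Keanu holds 69% of Thornfield directly, and Linh's stake falls to 8%.
Keanu holds 69% of Thornfield, so Keanu controls Thornfield.
Keanu did not control Thornfield before and does after, so the clause is triggered.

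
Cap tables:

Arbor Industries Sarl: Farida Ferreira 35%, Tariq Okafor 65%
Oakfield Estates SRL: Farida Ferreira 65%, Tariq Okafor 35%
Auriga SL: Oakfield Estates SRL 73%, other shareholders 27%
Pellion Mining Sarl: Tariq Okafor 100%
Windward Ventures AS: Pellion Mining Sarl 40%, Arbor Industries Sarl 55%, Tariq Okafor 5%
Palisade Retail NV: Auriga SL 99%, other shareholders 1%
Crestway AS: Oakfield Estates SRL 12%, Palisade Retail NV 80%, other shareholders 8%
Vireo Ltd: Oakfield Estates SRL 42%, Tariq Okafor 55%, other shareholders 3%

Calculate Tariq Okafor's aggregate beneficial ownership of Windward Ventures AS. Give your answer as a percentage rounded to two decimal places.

Tariq reaches Windward along 3 paths.
Via Pellion: 100% × 40% = 40%.
Via Arbor: 65% × 55% = 35.75%.
Direct stake: 5% = 5%.
Total: 40% + 35.75% + 5% = 80.75%.

80.75%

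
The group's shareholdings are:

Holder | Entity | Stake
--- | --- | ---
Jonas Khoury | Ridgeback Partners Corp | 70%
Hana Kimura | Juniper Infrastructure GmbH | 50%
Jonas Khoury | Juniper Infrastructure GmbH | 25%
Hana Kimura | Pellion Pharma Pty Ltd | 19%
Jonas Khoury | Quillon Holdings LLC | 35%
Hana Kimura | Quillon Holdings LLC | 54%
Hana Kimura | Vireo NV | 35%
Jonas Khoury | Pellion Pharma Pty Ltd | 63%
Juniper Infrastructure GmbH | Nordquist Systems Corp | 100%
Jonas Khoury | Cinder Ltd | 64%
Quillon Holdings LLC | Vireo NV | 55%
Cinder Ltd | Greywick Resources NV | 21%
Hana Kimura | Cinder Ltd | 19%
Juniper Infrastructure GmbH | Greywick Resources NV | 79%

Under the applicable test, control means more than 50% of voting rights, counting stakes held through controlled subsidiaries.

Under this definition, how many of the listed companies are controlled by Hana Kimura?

Hana holds 54% of Quillon, so Hana controls Quillon.
Quillon and Hana together hold 55% + 35% = 90% of Vireo, so Hana controls Vireo.
No other company's threshold is met.
Hana controls 2 companies.

2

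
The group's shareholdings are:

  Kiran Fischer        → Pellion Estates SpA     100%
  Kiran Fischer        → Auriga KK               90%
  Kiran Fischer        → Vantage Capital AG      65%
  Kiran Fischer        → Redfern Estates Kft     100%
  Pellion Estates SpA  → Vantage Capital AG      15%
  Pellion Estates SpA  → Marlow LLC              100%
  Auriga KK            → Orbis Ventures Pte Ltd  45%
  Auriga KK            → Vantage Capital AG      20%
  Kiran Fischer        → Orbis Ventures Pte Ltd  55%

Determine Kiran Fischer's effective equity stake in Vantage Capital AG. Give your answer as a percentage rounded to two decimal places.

98.00%

Kiran reaches Vantage along 3 paths.
Via Pellion: 100% × 15% = 15%.
Via Auriga: 90% × 20% = 18%.
Direct stake: 65% = 65%.
Total: 15% + 18% + 65% = 98%.
Rounded: 98.00%.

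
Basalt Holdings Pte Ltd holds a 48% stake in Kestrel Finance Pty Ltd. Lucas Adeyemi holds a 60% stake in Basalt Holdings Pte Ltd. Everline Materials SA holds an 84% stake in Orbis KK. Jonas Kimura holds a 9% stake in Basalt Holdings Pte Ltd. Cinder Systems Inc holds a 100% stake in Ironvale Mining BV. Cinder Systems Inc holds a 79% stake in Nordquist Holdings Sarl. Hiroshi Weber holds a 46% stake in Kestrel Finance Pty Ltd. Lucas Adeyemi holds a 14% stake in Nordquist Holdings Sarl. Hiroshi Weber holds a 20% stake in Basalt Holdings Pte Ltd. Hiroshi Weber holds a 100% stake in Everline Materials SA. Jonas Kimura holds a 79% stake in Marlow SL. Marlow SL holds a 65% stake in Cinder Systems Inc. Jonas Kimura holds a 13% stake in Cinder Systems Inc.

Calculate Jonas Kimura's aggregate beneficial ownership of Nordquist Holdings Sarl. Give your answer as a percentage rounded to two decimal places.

50.84%

Jonas reaches Nordquist along 2 paths.
Via Cinder: 13% × 79% = 10.27%.
Via Marlow → Cinder: 79% × 65% × 79% = 40.5665%.
Total: 10.27% + 40.5665% = 50.8365%.
Rounded: 50.84%.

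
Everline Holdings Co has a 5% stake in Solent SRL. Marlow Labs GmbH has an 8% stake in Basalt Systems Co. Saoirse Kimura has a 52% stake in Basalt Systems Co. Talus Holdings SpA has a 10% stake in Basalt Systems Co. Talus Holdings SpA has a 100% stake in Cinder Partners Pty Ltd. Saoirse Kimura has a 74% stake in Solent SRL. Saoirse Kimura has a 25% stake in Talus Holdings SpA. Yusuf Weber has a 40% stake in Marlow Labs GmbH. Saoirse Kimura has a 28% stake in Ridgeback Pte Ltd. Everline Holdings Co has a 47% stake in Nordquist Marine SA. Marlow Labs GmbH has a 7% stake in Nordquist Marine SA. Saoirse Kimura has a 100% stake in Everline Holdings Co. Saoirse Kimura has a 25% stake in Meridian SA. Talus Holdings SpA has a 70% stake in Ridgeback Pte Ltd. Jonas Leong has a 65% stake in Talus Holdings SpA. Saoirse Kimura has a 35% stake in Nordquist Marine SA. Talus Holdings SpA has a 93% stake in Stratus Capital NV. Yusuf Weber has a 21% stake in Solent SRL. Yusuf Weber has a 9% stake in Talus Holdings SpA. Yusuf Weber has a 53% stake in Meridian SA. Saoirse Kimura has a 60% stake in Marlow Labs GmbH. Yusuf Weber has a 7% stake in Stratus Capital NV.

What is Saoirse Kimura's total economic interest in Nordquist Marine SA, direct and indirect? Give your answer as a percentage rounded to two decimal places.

86.20%

Saoirse reaches Nordquist along 3 paths.
Via Everline: 100% × 47% = 47%.
Via Marlow: 60% × 7% = 4.2%.
Direct stake: 35% = 35%.
Total: 47% + 4.2% + 35% = 86.2%.
Rounded: 86.20%.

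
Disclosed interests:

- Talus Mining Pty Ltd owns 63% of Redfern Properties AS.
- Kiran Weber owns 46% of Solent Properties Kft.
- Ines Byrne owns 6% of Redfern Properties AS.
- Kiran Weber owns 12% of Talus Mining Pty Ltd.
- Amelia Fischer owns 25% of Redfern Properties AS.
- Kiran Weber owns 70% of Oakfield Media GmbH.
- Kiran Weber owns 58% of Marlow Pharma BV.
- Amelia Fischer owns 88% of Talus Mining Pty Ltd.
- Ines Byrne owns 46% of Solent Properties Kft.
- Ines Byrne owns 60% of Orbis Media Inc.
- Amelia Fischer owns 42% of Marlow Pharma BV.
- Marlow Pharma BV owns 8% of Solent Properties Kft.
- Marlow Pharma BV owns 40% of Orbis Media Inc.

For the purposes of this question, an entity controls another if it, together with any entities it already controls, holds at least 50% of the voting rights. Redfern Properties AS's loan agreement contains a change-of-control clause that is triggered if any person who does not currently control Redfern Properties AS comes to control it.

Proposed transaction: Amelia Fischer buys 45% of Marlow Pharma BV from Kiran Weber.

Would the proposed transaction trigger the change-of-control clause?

The purchase adds only to Amelia's holdings (Kiran's stake shrinks), so Amelia is the only person who could newly come to control Redfern.
Amelia holds 88% of Talus, so Amelia controls Talus.
Amelia and Talus together hold 25% + 63% = 88% of Redfern, so Amelia controls Redfern.
So Amelia already controls Redfern before the transaction.
After the purchase, Amelia's direct stake in Marlow rises to 42% + 45% = 87%, and Kiran's stake falls to 13%.
Amelia controlled Redfern already, so this is not a new person acquiring control; every other person's position is unchanged or reduced.
No new person acquires control, so the clause is not triggered.

No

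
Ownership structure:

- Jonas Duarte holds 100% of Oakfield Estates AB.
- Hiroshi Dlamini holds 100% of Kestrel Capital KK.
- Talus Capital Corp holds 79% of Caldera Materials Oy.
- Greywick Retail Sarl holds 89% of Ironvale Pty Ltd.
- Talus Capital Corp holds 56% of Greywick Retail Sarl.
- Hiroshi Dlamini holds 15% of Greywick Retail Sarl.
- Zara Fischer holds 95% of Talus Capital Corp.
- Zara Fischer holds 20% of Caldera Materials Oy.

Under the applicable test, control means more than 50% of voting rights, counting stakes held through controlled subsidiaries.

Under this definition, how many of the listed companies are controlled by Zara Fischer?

Zara holds 95% of Talus, so Zara controls Talus.
Talus holds 56% of Greywick, so Zara controls Greywick.
Greywick holds 89% of Ironvale, so Zara controls Ironvale.
Talus and Zara together hold 79% + 20% = 99% of Caldera, so Zara controls Caldera.
No other company's threshold is met.
Zara controls 4 companies.

4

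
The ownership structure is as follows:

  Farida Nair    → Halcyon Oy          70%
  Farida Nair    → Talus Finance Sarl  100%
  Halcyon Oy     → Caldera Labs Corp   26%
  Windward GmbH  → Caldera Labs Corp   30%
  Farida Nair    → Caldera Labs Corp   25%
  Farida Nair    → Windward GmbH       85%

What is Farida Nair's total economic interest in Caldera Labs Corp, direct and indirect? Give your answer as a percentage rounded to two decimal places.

Farida reaches Caldera along 3 paths.
Via Halcyon: 70% × 26% = 18.2%.
Via Windward: 85% × 30% = 25.5%.
Direct stake: 25% = 25%.
Total: 18.2% + 25.5% + 25% = 68.7%.
Rounded: 68.70%.

68.70%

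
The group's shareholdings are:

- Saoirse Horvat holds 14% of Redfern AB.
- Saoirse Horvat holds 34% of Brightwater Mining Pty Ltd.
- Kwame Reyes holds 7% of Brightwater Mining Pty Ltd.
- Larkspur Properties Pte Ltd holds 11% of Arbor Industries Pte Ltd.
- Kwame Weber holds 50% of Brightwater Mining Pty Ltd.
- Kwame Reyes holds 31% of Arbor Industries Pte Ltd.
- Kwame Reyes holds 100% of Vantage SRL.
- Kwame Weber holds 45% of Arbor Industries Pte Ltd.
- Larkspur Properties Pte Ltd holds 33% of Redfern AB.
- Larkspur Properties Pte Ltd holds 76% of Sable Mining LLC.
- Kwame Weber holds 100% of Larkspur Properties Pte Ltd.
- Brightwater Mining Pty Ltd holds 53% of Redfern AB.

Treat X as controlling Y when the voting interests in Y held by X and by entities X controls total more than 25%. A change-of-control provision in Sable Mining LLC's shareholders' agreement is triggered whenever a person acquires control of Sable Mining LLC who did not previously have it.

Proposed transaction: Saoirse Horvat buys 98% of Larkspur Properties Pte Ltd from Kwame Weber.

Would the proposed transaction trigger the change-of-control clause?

The purchase adds only to Saoirse's holdings (Kwame Weber's stake shrinks), so Saoirse is the only person who could newly come to control Sable.
Saoirse holds 34% of Brightwater, so Saoirse controls Brightwater.
Brightwater and Saoirse together hold 53% + 14% = 67% of Redfern, so Saoirse controls Redfern.
Neither Saoirse nor any entity Saoirse controls holds any voting interest in Sable.
So before the transaction, Saoirse does not control Sable.
After the purchase, Saoirse holds 98% of Larkspur directly, and Kwame Weber's stake falls to 2%.
Saoirse holds 98% of Larkspur, so Saoirse controls Larkspur.
Larkspur holds 76% of Sable, so Saoirse controls Sable.
Saoirse did not control Sable before and does after, so the clause is triggered.

Yes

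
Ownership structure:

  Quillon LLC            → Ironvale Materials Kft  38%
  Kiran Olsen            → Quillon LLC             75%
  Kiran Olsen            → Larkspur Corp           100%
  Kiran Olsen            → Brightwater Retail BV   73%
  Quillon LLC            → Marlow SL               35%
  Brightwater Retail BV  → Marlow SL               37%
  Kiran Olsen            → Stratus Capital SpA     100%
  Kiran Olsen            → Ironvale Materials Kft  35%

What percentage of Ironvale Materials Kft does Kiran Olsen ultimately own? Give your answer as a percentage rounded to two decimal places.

63.50%

Kiran reaches Ironvale along 2 paths.
Direct stake: 35% = 35%.
Via Quillon: 75% × 38% = 28.5%.
Total: 35% + 28.5% = 63.5%.
Rounded: 63.50%.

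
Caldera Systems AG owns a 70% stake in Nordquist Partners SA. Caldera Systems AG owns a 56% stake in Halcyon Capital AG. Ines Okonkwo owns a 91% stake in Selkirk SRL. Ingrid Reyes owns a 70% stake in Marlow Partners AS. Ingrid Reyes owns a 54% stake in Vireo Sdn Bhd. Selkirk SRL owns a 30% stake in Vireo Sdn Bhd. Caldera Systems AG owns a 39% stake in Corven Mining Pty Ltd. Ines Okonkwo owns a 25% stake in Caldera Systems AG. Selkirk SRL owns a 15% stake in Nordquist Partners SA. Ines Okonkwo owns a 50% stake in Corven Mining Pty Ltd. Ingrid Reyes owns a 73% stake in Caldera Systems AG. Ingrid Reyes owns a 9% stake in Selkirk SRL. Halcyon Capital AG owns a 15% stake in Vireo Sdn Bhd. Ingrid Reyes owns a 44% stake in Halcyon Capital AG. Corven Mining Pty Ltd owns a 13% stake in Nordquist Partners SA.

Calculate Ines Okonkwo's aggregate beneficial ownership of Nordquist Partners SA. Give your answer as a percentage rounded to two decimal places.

38.92%

Ines reaches Nordquist along 4 paths.
Via Corven: 50% × 13% = 6.5%.
Via Caldera → Corven: 25% × 39% × 13% = 1.2675%.
Via Caldera: 25% × 70% = 17.5%.
Via Selkirk: 91% × 15% = 13.65%.
Total: 6.5% + 1.2675% + 17.5% + 13.65% = 38.9175%.
Rounded: 38.92%.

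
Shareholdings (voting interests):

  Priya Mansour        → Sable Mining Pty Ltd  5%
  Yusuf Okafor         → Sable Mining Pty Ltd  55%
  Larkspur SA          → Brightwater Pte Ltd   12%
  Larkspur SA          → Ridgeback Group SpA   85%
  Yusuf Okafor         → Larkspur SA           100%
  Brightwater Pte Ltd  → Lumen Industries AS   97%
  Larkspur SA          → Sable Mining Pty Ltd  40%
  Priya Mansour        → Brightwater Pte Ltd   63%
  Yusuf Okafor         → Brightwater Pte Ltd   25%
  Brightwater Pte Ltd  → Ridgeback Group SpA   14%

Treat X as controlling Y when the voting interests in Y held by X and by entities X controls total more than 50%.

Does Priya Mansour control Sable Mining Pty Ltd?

Priya holds 63% of Brightwater, so Priya controls Brightwater.
Brightwater holds 97% of Lumen, so Priya controls Lumen.
In Sable, Priya's side holds only 5%, not > 50%.
So Priya does not control Sable.

No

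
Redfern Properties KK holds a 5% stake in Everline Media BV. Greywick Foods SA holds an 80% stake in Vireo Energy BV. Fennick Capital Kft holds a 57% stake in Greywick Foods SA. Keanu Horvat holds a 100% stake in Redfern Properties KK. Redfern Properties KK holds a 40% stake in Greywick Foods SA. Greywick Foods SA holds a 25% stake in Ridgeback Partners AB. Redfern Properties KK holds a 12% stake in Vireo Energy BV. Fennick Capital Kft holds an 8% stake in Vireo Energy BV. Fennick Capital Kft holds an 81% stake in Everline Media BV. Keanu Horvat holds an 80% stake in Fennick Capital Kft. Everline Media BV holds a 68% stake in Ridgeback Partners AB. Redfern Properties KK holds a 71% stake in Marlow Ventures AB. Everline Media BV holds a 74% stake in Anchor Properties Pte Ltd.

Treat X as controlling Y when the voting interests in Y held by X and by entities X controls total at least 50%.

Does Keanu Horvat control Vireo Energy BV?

Keanu holds 100% of Redfern, so Keanu controls Redfern.
Keanu holds 80% of Fennick, so Keanu controls Fennick.
Fennick and Redfern together hold 57% + 40% = 97% of Greywick, so Keanu controls Greywick.
Fennick and Greywick and Redfern together hold 8% + 80% + 12% = 100% of Vireo, so Keanu controls Vireo.

Yes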